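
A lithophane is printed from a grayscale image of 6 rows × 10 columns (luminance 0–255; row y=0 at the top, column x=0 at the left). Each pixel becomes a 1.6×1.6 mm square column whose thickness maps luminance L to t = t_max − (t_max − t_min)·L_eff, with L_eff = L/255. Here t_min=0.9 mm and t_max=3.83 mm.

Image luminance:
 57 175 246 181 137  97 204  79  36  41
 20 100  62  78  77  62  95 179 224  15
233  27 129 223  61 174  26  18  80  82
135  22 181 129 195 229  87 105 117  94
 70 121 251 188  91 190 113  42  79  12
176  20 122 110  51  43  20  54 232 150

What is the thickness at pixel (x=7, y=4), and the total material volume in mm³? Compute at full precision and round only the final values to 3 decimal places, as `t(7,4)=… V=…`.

span = t_max - t_min = 3.83 - 0.9 = 2.930
L(7,4) = 42, L_eff = 42/255 = 0.164706
t(7,4) = 3.83 - 2.930·0.164706 = 3.347
Σt over all 6·10 pixels = 230137/1500 ≈ 153.4246667
V = pitch²·Σt = 1.6²·230137/1500 = 392.767

t(7,4)=3.347 V=392.767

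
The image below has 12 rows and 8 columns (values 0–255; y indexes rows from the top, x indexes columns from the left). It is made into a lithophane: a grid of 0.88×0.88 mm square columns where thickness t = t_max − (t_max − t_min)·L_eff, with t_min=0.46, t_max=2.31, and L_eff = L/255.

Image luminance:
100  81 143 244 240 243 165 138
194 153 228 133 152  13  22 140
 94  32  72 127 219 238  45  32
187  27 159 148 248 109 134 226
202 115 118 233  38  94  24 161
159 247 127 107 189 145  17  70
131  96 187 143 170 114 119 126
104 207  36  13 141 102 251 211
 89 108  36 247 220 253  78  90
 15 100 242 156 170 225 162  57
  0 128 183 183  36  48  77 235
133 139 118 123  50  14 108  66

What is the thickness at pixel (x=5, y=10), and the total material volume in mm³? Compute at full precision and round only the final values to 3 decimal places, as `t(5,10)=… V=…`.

span = t_max - t_min = 2.31 - 0.46 = 1.850
L(5,10) = 48, L_eff = 48/255 = 0.188235
t(5,10) = 2.31 - 1.850·0.188235 = 1.962
Σt over all 12·8 pixels = 166453/1275 ≈ 130.5513725
V = pitch²·Σt = 0.88²·166453/1275 = 101.099

t(5,10)=1.962 V=101.099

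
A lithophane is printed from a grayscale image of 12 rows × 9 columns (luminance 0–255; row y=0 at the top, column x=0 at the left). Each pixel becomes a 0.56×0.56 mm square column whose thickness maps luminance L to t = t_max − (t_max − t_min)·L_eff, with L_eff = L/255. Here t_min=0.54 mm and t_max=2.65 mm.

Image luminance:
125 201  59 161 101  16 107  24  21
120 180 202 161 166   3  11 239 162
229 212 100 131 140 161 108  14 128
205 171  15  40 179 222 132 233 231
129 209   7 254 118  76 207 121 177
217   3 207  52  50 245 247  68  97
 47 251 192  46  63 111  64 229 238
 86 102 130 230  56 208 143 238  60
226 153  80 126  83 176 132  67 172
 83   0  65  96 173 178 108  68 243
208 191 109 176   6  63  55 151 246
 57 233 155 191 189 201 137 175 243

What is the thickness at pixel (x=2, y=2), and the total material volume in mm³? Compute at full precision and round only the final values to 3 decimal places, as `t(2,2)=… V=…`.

span = t_max - t_min = 2.65 - 0.54 = 2.110
L(2,2) = 100, L_eff = 100/255 = 0.392157
t(2,2) = 2.65 - 2.110·0.392157 = 1.823
Σt over all 12·9 pixels = 1398589/8500 ≈ 164.5398824
V = pitch²·Σt = 0.56²·1398589/8500 = 51.600

t(2,2)=1.823 V=51.600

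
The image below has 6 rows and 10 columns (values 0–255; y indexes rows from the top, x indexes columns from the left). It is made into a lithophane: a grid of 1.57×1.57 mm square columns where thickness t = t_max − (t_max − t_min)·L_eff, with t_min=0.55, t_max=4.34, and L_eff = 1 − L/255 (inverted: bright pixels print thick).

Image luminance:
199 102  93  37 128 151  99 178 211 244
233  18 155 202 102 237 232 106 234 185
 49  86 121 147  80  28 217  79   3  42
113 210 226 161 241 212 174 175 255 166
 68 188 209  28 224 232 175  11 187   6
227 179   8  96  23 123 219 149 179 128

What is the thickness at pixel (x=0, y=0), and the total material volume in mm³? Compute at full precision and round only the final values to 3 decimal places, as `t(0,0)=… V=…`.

t(0,0)=3.508 V=396.038

span = t_max - t_min = 4.34 - 0.55 = 3.790
L(0,0) = 199, L_eff = 1 - 199/255 = 0.219608 (inverted)
t(0,0) = 4.34 - 3.790·0.219608 = 3.508
Σt over all 6·10 pixels = 409711/2550 ≈ 160.6709804
V = pitch²·Σt = 1.57²·409711/2550 = 396.038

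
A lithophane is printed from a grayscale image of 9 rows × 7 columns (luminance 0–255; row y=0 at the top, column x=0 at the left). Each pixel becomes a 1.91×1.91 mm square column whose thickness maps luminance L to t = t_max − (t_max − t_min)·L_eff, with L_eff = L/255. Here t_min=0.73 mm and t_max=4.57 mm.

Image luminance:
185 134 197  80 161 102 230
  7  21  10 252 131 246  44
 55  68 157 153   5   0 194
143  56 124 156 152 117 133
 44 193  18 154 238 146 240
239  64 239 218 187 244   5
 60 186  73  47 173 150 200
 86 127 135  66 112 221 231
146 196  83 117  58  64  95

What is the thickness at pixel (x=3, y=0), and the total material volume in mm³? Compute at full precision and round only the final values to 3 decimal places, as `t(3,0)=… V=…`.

span = t_max - t_min = 4.57 - 0.73 = 3.840
L(3,0) = 80, L_eff = 80/255 = 0.313725
t(3,0) = 4.57 - 3.840·0.313725 = 3.365
Σt over all 9·7 pixels = 1401731/8500 ≈ 164.9095294
V = pitch²·Σt = 1.91²·1401731/8500 = 601.606

t(3,0)=3.365 V=601.606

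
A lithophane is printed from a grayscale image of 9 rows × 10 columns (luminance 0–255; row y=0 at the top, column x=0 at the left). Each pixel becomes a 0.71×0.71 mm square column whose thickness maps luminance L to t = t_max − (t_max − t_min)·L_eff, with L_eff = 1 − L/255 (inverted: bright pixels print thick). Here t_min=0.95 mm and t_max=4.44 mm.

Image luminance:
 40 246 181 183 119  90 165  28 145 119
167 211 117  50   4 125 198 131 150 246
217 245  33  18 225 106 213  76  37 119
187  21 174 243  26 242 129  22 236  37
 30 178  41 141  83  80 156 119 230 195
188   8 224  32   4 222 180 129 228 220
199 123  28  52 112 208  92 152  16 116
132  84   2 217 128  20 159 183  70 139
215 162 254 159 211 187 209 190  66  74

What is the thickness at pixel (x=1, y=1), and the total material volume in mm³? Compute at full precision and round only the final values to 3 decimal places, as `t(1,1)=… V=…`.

span = t_max - t_min = 4.44 - 0.95 = 3.490
L(1,1) = 211, L_eff = 1 - 211/255 = 0.172549 (inverted)
t(1,1) = 4.44 - 3.490·0.172549 = 3.838
Σt over all 9·10 pixels = 186973/750 ≈ 249.2973333
V = pitch²·Σt = 0.71²·186973/750 = 125.671

t(1,1)=3.838 V=125.671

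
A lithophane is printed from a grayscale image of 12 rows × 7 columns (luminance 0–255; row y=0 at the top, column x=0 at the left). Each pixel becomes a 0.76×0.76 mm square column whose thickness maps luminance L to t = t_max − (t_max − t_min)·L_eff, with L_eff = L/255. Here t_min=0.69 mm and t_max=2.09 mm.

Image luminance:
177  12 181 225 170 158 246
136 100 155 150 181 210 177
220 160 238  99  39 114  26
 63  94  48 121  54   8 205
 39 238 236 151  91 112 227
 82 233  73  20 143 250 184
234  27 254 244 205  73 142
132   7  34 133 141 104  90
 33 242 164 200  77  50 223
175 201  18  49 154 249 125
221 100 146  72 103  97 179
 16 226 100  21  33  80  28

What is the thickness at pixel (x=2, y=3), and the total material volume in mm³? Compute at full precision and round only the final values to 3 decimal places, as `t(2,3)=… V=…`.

t(2,3)=1.826 V=66.369

span = t_max - t_min = 2.09 - 0.69 = 1.400
L(2,3) = 48, L_eff = 48/255 = 0.188235
t(2,3) = 2.09 - 1.400·0.188235 = 1.826
Σt over all 12·7 pixels = 146503/1275 ≈ 114.9043137
V = pitch²·Σt = 0.76²·146503/1275 = 66.369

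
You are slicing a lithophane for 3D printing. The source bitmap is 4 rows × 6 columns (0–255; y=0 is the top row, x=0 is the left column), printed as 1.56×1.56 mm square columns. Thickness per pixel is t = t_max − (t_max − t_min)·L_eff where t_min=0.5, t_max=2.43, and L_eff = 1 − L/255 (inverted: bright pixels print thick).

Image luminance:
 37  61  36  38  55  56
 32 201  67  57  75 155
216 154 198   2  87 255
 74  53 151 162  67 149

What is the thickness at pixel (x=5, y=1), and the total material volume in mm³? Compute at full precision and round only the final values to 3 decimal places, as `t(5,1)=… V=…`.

t(5,1)=1.673 V=74.109

span = t_max - t_min = 2.43 - 0.5 = 1.930
L(5,1) = 155, L_eff = 1 - 155/255 = 0.392157 (inverted)
t(5,1) = 2.43 - 1.930·0.392157 = 1.673
Σt over all 4·6 pixels = 388267/12750 ≈ 30.4523137
V = pitch²·Σt = 1.56²·388267/12750 = 74.109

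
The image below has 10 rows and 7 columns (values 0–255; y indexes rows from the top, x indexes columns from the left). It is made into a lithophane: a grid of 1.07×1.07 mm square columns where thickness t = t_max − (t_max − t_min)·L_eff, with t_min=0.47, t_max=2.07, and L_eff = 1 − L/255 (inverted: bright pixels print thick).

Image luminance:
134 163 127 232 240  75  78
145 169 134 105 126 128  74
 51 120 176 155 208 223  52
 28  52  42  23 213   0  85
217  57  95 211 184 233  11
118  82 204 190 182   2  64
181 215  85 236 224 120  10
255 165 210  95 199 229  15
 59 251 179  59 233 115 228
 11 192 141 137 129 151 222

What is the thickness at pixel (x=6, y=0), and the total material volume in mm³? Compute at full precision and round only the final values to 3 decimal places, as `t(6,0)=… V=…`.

t(6,0)=0.959 V=106.300

span = t_max - t_min = 2.07 - 0.47 = 1.600
L(6,0) = 78, L_eff = 1 - 78/255 = 0.694118 (inverted)
t(6,0) = 2.07 - 1.600·0.694118 = 0.959
Σt over all 10·7 pixels = 13927/150 ≈ 92.8466667
V = pitch²·Σt = 1.07²·13927/150 = 106.300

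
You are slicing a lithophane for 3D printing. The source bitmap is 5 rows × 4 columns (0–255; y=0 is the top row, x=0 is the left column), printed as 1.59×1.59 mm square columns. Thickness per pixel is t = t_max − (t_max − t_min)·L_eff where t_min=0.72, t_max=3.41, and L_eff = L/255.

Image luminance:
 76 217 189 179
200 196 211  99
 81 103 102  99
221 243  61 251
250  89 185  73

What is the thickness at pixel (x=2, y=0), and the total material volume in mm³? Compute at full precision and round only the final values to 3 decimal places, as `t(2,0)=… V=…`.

span = t_max - t_min = 3.41 - 0.72 = 2.690
L(2,0) = 189, L_eff = 189/255 = 0.741176
t(2,0) = 3.41 - 2.690·0.741176 = 1.416
Σt over all 5·4 pixels = 35939/1020 ≈ 35.2343137
V = pitch²·Σt = 1.59²·35939/1020 = 89.076

t(2,0)=1.416 V=89.076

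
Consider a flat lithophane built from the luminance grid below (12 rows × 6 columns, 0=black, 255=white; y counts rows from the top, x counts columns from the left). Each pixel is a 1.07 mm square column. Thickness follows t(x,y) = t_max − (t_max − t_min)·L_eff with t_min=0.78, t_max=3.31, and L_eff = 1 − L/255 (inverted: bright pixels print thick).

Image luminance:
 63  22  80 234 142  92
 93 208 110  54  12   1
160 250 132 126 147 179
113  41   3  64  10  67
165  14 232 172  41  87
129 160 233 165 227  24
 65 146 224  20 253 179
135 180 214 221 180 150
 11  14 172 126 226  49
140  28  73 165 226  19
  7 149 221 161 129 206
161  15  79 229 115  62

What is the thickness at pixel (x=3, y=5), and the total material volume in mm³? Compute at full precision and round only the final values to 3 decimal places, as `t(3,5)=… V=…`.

span = t_max - t_min = 3.31 - 0.78 = 2.530
L(3,5) = 165, L_eff = 1 - 165/255 = 0.352941 (inverted)
t(3,5) = 3.31 - 2.530·0.352941 = 2.417
Σt over all 12·6 pixels = 609831/4250 ≈ 143.4896471
V = pitch²·Σt = 1.07²·609831/4250 = 164.281

t(3,5)=2.417 V=164.281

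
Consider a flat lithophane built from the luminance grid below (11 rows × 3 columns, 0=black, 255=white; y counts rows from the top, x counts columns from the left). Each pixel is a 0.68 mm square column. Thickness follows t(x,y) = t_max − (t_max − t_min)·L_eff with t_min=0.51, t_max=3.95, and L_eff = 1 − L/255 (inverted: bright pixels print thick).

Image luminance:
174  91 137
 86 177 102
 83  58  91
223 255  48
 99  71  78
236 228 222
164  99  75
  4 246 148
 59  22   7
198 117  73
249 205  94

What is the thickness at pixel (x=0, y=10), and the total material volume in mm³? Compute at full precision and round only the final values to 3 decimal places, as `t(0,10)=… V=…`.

span = t_max - t_min = 3.95 - 0.51 = 3.440
L(0,10) = 249, L_eff = 1 - 249/255 = 0.023529 (inverted)
t(0,10) = 3.95 - 3.440·0.023529 = 3.869
Σt over all 11·3 pixels = 1880501/25500 ≈ 73.7451373
V = pitch²·Σt = 0.68²·1880501/25500 = 34.100

t(0,10)=3.869 V=34.100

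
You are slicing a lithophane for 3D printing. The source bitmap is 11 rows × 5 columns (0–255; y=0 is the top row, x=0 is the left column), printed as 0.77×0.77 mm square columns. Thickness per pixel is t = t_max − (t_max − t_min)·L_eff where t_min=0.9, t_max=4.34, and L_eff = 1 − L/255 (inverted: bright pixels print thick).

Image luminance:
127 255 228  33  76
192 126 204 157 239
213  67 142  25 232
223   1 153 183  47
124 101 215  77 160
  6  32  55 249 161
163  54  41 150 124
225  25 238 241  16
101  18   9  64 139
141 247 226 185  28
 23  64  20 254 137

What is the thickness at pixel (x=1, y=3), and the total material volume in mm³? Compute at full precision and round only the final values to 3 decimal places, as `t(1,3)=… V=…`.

t(1,3)=0.913 V=85.625

span = t_max - t_min = 4.34 - 0.9 = 3.440
L(1,3) = 1, L_eff = 1 - 1/255 = 0.996078 (inverted)
t(1,3) = 4.34 - 3.440·0.996078 = 0.913
Σt over all 11·5 pixels = 1841317/12750 ≈ 144.4170196
V = pitch²·Σt = 0.77²·1841317/12750 = 85.625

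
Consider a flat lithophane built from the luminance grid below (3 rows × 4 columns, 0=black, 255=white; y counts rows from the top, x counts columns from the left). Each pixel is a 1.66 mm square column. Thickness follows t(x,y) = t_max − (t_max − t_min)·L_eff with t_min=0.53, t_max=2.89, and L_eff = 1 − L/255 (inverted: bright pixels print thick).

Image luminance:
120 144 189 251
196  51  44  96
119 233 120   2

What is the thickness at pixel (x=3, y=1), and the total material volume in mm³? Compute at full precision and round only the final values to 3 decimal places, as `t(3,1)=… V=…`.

t(3,1)=1.418 V=57.438

span = t_max - t_min = 2.89 - 0.53 = 2.360
L(3,1) = 96, L_eff = 1 - 96/255 = 0.623529 (inverted)
t(3,1) = 2.89 - 2.360·0.623529 = 1.418
Σt over all 3·4 pixels = 26576/1275 ≈ 20.8439216
V = pitch²·Σt = 1.66²·26576/1275 = 57.438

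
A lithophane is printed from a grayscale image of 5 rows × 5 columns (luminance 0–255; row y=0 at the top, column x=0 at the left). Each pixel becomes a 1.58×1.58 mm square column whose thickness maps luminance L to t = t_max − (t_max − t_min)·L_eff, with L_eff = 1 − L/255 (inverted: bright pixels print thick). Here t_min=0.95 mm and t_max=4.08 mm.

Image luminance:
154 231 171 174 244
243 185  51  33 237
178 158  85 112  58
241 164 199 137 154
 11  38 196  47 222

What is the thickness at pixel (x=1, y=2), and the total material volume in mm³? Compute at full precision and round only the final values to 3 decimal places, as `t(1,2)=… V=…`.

span = t_max - t_min = 4.08 - 0.95 = 3.130
L(1,2) = 158, L_eff = 1 - 158/255 = 0.380392 (inverted)
t(1,2) = 4.08 - 3.130·0.380392 = 2.889
Σt over all 5·5 pixels = 69.448
V = pitch²·Σt = 1.58²·69.448 = 173.370

t(1,2)=2.889 V=173.370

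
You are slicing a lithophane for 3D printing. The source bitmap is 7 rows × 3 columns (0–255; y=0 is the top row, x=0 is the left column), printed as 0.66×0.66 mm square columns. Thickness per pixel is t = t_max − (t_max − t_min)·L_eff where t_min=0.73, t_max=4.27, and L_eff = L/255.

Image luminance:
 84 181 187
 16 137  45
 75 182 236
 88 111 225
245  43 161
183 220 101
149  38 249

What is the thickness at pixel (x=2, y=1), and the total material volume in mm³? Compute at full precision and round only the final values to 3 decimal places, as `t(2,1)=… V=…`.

span = t_max - t_min = 4.27 - 0.73 = 3.540
L(2,1) = 45, L_eff = 45/255 = 0.176471
t(2,1) = 4.27 - 3.540·0.176471 = 3.645
Σt over all 7·3 pixels = 413387/8500 ≈ 48.6337647
V = pitch²·Σt = 0.66²·413387/8500 = 21.185

t(2,1)=3.645 V=21.185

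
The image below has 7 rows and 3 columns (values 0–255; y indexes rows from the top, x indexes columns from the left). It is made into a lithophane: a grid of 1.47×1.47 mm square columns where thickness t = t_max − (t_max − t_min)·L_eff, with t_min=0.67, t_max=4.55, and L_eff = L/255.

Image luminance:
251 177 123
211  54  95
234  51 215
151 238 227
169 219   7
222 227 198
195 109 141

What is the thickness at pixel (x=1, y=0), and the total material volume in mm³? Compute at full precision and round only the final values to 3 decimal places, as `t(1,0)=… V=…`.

t(1,0)=1.857 V=90.935

span = t_max - t_min = 4.55 - 0.67 = 3.880
L(1,0) = 177, L_eff = 177/255 = 0.694118
t(1,0) = 4.55 - 3.880·0.694118 = 1.857
Σt over all 7·3 pixels = 1073093/25500 ≈ 42.0820784
V = pitch²·Σt = 1.47²·1073093/25500 = 90.935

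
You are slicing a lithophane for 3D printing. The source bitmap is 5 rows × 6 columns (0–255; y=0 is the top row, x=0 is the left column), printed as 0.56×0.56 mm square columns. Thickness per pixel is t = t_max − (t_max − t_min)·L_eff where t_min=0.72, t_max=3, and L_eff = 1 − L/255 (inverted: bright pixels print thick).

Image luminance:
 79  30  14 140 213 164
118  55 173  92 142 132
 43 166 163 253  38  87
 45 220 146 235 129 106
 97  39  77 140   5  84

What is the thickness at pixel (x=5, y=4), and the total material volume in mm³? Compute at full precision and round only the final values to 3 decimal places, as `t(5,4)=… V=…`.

span = t_max - t_min = 3 - 0.72 = 2.280
L(5,4) = 84, L_eff = 1 - 84/255 = 0.670588 (inverted)
t(5,4) = 3 - 2.280·0.670588 = 1.471
Σt over all 5·6 pixels = 4439/85 ≈ 52.2235294
V = pitch²·Σt = 0.56²·4439/85 = 16.377

t(5,4)=1.471 V=16.377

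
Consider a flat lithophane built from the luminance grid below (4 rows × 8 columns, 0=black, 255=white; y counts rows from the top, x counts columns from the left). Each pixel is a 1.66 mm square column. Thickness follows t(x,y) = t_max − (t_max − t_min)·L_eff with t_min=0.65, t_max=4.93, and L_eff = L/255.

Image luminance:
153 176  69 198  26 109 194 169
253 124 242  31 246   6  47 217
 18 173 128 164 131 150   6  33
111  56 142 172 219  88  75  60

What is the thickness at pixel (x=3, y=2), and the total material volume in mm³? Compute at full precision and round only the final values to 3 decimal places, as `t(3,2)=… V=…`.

t(3,2)=2.177 V=250.368

span = t_max - t_min = 4.93 - 0.65 = 4.280
L(3,2) = 164, L_eff = 164/255 = 0.643137
t(3,2) = 4.93 - 4.280·0.643137 = 2.177
Σt over all 4·8 pixels = 579218/6375 ≈ 90.8577255
V = pitch²·Σt = 1.66²·579218/6375 = 250.368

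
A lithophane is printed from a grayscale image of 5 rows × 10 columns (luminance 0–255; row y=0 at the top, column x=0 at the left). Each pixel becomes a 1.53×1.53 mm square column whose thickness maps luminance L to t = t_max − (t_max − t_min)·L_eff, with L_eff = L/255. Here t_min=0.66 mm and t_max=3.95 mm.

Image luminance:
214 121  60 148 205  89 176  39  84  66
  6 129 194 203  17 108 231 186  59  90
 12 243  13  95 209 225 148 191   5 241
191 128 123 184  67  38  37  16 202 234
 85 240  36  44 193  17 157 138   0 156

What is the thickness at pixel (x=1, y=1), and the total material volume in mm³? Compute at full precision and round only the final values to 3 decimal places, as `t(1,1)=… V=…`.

span = t_max - t_min = 3.95 - 0.66 = 3.290
L(1,1) = 129, L_eff = 129/255 = 0.505882
t(1,1) = 3.95 - 3.290·0.505882 = 2.286
Σt over all 5·10 pixels = 1010551/8500 ≈ 118.8883529
V = pitch²·Σt = 1.53²·1010551/8500 = 278.306

t(1,1)=2.286 V=278.306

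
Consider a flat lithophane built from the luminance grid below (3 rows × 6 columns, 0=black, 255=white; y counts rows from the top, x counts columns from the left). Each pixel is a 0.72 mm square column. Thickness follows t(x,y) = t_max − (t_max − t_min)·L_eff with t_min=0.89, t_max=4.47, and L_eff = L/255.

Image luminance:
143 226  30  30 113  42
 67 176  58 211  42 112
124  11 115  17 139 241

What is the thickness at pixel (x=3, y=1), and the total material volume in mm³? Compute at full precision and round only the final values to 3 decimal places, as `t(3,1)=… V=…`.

span = t_max - t_min = 4.47 - 0.89 = 3.580
L(3,1) = 211, L_eff = 211/255 = 0.827451
t(3,1) = 4.47 - 3.580·0.827451 = 1.508
Σt over all 3·6 pixels = 343151/6375 ≈ 53.8276078
V = pitch²·Σt = 0.72²·343151/6375 = 27.904

t(3,1)=1.508 V=27.904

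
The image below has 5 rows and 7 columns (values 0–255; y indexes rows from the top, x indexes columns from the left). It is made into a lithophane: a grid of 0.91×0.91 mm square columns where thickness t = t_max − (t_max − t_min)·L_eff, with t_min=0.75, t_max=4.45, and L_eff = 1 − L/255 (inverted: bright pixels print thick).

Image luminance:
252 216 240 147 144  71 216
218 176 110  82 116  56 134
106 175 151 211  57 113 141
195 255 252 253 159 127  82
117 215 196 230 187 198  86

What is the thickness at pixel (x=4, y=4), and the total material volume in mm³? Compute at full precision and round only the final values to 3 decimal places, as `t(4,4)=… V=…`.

t(4,4)=3.463 V=90.034

span = t_max - t_min = 4.45 - 0.75 = 3.700
L(4,4) = 187, L_eff = 1 - 187/255 = 0.266667 (inverted)
t(4,4) = 4.45 - 3.700·0.266667 = 3.463
Σt over all 5·7 pixels = 554491/5100 ≈ 108.7237255
V = pitch²·Σt = 0.91²·554491/5100 = 90.034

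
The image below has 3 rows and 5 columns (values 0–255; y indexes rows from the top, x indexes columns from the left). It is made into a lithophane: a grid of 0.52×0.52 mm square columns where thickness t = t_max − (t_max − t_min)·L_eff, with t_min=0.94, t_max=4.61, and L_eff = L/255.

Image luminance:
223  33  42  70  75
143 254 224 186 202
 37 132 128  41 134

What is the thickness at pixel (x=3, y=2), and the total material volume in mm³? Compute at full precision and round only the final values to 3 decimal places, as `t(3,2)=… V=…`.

t(3,2)=4.020 V=11.211

span = t_max - t_min = 4.61 - 0.94 = 3.670
L(3,2) = 41, L_eff = 41/255 = 0.160784
t(3,2) = 4.61 - 3.670·0.160784 = 4.020
Σt over all 3·5 pixels = 1057217/25500 ≈ 41.4594902
V = pitch²·Σt = 0.52²·1057217/25500 = 11.211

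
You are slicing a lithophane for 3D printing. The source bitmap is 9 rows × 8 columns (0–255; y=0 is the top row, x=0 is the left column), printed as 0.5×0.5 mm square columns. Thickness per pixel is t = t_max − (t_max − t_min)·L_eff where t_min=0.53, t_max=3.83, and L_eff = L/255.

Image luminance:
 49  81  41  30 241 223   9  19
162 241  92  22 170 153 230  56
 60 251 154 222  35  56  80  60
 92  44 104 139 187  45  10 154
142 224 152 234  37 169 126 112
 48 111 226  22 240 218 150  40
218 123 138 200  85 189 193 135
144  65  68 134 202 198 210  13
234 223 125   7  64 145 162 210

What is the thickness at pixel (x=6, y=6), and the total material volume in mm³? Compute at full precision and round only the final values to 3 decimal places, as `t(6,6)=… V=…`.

span = t_max - t_min = 3.83 - 0.53 = 3.300
L(6,6) = 193, L_eff = 193/255 = 0.756863
t(6,6) = 3.83 - 3.300·0.756863 = 1.332
Σt over all 9·8 pixels = 156.08
V = pitch²·Σt = 0.5²·156.08 = 39.020

t(6,6)=1.332 V=39.020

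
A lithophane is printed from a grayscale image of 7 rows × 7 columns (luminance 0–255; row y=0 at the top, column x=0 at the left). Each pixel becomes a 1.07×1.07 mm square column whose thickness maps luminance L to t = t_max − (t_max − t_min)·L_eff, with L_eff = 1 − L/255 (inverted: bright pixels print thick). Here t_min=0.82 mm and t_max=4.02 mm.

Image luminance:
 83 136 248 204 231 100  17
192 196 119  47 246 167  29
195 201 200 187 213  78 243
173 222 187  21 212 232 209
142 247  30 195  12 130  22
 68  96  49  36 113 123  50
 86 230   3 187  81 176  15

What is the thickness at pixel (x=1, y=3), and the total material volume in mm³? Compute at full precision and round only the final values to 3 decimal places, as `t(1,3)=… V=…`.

span = t_max - t_min = 4.02 - 0.82 = 3.200
L(1,3) = 222, L_eff = 1 - 222/255 = 0.129412 (inverted)
t(1,3) = 4.02 - 3.200·0.129412 = 3.606
Σt over all 7·7 pixels = 316187/2550 ≈ 123.9949020
V = pitch²·Σt = 1.07²·316187/2550 = 141.962

t(1,3)=3.606 V=141.962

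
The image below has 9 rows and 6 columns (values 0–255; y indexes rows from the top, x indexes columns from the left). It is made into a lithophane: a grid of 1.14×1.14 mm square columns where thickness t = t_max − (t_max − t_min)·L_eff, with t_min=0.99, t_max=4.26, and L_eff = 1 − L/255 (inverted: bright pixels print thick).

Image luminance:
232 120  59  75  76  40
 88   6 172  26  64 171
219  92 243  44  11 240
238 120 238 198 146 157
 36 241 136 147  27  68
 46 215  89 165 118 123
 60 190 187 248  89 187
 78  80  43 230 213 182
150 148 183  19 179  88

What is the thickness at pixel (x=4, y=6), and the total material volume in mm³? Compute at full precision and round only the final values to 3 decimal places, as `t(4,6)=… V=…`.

span = t_max - t_min = 4.26 - 0.99 = 3.270
L(4,6) = 89, L_eff = 1 - 89/255 = 0.650980 (inverted)
t(4,6) = 4.26 - 3.270·0.650980 = 2.131
Σt over all 9·6 pixels = 122177/850 ≈ 143.7376471
V = pitch²·Σt = 1.14²·122177/850 = 186.801

t(4,6)=2.131 V=186.801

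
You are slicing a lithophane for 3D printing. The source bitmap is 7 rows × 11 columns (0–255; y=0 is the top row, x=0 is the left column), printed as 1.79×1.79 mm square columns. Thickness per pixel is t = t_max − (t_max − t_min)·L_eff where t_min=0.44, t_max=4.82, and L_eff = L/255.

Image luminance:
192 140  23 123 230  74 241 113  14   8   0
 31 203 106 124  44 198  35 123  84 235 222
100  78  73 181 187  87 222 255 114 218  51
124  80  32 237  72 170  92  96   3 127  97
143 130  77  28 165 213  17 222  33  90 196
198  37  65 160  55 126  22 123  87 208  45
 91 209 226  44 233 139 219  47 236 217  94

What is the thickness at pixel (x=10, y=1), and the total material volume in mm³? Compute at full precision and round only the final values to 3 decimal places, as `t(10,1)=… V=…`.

t(10,1)=1.007 V=668.868

span = t_max - t_min = 4.82 - 0.44 = 4.380
L(10,1) = 222, L_eff = 222/255 = 0.870588
t(10,1) = 4.82 - 4.380·0.870588 = 1.007
Σt over all 7·11 pixels = 887203/4250 ≈ 208.7536471
V = pitch²·Σt = 1.79²·887203/4250 = 668.868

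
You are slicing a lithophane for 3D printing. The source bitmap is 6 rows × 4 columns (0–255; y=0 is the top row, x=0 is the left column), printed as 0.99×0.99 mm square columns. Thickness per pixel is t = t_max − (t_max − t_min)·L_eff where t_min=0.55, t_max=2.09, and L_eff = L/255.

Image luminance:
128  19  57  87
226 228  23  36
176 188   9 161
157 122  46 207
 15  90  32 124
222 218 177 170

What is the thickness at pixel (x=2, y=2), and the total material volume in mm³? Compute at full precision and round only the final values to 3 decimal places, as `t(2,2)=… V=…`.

span = t_max - t_min = 2.09 - 0.55 = 1.540
L(2,2) = 9, L_eff = 9/255 = 0.035294
t(2,2) = 2.09 - 1.540·0.035294 = 2.036
Σt over all 6·4 pixels = 207427/6375 ≈ 32.5375686
V = pitch²·Σt = 0.99²·207427/6375 = 31.890

t(2,2)=2.036 V=31.890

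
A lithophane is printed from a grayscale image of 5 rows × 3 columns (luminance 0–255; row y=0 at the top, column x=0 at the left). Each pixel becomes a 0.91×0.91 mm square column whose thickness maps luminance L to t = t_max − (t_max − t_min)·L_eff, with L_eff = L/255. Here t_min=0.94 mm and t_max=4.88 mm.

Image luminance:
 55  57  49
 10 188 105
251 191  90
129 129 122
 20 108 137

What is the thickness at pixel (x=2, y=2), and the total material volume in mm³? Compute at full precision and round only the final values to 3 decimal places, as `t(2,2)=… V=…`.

span = t_max - t_min = 4.88 - 0.94 = 3.940
L(2,2) = 90, L_eff = 90/255 = 0.352941
t(2,2) = 4.88 - 3.940·0.352941 = 3.489
Σt over all 5·3 pixels = 203341/4250 ≈ 47.8449412
V = pitch²·Σt = 0.91²·203341/4250 = 39.620

t(2,2)=3.489 V=39.620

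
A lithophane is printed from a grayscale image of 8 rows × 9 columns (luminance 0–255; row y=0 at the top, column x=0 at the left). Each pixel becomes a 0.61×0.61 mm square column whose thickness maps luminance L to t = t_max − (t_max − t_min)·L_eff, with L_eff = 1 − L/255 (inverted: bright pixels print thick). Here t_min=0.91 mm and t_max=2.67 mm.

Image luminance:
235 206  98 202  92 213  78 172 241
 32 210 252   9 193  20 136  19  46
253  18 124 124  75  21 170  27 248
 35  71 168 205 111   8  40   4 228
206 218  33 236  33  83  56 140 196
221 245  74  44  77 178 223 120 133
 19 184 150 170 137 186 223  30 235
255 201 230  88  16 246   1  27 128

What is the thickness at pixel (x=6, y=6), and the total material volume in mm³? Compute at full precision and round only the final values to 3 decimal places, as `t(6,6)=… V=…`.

span = t_max - t_min = 2.67 - 0.91 = 1.760
L(6,6) = 223, L_eff = 1 - 223/255 = 0.125490 (inverted)
t(6,6) = 2.67 - 1.760·0.125490 = 2.449
Σt over all 8·9 pixels = 277478/2125 ≈ 130.5778824
V = pitch²·Σt = 0.61²·277478/2125 = 48.588

t(6,6)=2.449 V=48.588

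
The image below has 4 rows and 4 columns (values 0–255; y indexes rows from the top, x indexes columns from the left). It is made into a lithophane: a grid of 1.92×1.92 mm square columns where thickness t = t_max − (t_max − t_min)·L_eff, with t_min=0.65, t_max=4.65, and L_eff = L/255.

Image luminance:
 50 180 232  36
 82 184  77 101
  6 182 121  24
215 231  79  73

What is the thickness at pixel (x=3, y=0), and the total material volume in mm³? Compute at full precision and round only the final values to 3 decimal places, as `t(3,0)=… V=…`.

t(3,0)=4.085 V=165.960

span = t_max - t_min = 4.65 - 0.65 = 4.000
L(3,0) = 36, L_eff = 36/255 = 0.141176
t(3,0) = 4.65 - 4.000·0.141176 = 4.085
Σt over all 4·4 pixels = 2296/51 ≈ 45.0196078
V = pitch²·Σt = 1.92²·2296/51 = 165.960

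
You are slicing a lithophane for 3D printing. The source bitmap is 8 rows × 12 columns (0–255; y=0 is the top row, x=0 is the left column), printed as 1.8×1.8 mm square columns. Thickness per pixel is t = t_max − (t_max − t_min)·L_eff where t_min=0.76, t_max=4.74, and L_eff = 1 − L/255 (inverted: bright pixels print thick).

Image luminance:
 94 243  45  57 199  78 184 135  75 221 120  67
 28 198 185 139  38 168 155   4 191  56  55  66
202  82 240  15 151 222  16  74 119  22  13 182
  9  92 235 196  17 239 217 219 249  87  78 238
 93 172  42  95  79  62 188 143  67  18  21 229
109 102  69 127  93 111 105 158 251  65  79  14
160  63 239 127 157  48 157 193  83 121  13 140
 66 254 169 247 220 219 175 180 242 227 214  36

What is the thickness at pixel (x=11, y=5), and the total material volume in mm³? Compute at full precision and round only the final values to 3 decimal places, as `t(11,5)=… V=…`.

span = t_max - t_min = 4.74 - 0.76 = 3.980
L(11,5) = 14, L_eff = 1 - 14/255 = 0.945098 (inverted)
t(11,5) = 4.74 - 3.980·0.945098 = 0.979
Σt over all 8·12 pixels = 198199/750 ≈ 264.2653333
V = pitch²·Σt = 1.8²·198199/750 = 856.220

t(11,5)=0.979 V=856.220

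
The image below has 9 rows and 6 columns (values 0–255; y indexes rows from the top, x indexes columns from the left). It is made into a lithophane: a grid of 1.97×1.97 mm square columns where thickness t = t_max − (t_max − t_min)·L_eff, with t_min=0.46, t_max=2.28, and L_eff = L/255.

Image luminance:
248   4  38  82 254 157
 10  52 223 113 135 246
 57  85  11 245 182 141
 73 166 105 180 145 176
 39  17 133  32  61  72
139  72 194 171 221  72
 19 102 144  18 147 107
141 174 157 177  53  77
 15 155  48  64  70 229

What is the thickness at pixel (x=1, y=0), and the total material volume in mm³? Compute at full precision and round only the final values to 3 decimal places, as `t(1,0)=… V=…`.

span = t_max - t_min = 2.28 - 0.46 = 1.820
L(1,0) = 4, L_eff = 4/255 = 0.015686
t(1,0) = 2.28 - 1.820·0.015686 = 2.251
Σt over all 9·6 pixels = 500606/6375 ≈ 78.5264314
V = pitch²·Σt = 1.97²·500606/6375 = 304.753

t(1,0)=2.251 V=304.753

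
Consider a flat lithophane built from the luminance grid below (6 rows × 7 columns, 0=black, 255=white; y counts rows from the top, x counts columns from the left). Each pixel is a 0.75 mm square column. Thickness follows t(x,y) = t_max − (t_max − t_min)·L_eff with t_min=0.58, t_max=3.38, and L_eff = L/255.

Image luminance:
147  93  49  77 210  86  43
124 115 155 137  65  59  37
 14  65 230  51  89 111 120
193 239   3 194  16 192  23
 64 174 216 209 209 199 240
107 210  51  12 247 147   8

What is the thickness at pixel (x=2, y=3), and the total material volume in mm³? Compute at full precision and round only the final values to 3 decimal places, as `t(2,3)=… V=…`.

span = t_max - t_min = 3.38 - 0.58 = 2.800
L(2,3) = 3, L_eff = 3/255 = 0.011765
t(2,3) = 3.38 - 2.800·0.011765 = 3.347
Σt over all 6·7 pixels = 110579/1275 ≈ 86.7286275
V = pitch²·Σt = 0.75²·110579/1275 = 48.785

t(2,3)=3.347 V=48.785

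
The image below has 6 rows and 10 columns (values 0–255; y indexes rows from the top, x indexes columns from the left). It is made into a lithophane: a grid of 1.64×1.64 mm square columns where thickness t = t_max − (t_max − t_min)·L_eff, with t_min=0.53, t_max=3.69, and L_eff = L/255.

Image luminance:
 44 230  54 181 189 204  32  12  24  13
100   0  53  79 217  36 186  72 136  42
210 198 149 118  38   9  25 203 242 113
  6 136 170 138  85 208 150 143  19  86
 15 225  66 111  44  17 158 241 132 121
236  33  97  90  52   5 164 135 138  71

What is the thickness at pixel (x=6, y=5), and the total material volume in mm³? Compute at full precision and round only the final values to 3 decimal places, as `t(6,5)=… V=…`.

span = t_max - t_min = 3.69 - 0.53 = 3.160
L(6,5) = 164, L_eff = 164/255 = 0.643137
t(6,5) = 3.69 - 3.160·0.643137 = 1.658
Σt over all 6·10 pixels = 299282/2125 ≈ 140.8385882
V = pitch²·Σt = 1.64²·299282/2125 = 378.799

t(6,5)=1.658 V=378.799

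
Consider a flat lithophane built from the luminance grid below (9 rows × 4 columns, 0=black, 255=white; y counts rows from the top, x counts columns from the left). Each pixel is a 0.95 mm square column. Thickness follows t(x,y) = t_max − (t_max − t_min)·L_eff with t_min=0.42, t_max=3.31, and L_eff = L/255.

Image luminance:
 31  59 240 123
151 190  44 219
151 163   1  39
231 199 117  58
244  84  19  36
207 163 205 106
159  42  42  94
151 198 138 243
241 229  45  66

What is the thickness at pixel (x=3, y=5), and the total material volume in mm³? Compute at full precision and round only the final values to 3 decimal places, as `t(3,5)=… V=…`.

t(3,5)=2.109 V=59.182

span = t_max - t_min = 3.31 - 0.42 = 2.890
L(3,5) = 106, L_eff = 106/255 = 0.415686
t(3,5) = 3.31 - 2.890·0.415686 = 2.109
Σt over all 9·4 pixels = 65.576
V = pitch²·Σt = 0.95²·65.576 = 59.182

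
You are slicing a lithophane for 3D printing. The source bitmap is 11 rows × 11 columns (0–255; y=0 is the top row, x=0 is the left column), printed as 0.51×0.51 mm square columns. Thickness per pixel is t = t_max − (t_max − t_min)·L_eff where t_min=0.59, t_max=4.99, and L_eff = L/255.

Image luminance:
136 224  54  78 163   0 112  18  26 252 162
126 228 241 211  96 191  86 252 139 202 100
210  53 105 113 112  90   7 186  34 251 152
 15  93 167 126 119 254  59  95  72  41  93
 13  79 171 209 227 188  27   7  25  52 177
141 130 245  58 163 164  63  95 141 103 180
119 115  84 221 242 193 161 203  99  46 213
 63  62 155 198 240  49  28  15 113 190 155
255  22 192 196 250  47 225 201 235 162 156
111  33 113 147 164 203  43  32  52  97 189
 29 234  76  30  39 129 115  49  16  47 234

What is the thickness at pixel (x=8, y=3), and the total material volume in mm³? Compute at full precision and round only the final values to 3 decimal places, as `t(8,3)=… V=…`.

t(8,3)=3.748 V=88.429

span = t_max - t_min = 4.99 - 0.59 = 4.400
L(8,3) = 72, L_eff = 72/255 = 0.282353
t(8,3) = 4.99 - 4.400·0.282353 = 3.748
Σt over all 11·11 pixels = 1733897/5100 ≈ 339.9798039
V = pitch²·Σt = 0.51²·1733897/5100 = 88.429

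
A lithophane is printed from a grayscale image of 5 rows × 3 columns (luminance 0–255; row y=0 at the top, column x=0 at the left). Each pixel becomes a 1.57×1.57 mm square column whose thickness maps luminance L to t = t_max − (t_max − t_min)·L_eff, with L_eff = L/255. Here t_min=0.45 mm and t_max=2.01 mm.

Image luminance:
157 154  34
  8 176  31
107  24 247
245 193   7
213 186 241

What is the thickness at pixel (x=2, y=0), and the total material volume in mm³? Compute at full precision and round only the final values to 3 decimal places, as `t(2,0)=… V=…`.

t(2,0)=1.802 V=43.811

span = t_max - t_min = 2.01 - 0.45 = 1.560
L(2,0) = 34, L_eff = 34/255 = 0.133333
t(2,0) = 2.01 - 1.560·0.133333 = 1.802
Σt over all 5·3 pixels = 17.774
V = pitch²·Σt = 1.57²·17.774 = 43.811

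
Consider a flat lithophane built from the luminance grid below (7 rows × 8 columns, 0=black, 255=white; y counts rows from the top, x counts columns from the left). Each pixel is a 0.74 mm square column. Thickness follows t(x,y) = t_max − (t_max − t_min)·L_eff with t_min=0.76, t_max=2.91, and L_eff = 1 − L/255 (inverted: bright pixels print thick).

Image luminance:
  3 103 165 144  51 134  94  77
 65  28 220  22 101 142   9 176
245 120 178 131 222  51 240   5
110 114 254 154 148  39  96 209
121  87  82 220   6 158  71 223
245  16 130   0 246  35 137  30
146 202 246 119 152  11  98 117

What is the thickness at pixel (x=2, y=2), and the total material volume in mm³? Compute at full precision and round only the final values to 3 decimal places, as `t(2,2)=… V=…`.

t(2,2)=2.261 V=54.462

span = t_max - t_min = 2.91 - 0.76 = 2.150
L(2,2) = 178, L_eff = 1 - 178/255 = 0.301961 (inverted)
t(2,2) = 2.91 - 2.150·0.301961 = 2.261
Σt over all 7·8 pixels = 25361/255 ≈ 99.4549020
V = pitch²·Σt = 0.74²·25361/255 = 54.462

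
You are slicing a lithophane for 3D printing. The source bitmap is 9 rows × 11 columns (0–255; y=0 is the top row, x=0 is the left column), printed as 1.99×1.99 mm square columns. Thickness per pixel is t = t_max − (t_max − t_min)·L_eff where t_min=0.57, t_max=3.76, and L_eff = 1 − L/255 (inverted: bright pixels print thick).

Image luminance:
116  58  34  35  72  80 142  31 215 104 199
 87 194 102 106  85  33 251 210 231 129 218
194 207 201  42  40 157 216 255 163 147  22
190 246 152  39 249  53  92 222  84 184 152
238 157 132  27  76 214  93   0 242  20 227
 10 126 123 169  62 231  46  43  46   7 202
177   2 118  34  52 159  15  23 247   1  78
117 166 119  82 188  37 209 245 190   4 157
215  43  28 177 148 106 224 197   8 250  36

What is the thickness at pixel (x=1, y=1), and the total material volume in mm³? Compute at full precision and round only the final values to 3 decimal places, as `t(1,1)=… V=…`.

span = t_max - t_min = 3.76 - 0.57 = 3.190
L(1,1) = 194, L_eff = 1 - 194/255 = 0.239216 (inverted)
t(1,1) = 3.76 - 3.190·0.239216 = 2.997
Σt over all 9·11 pixels = 5388823/25500 ≈ 211.3263922
V = pitch²·Σt = 1.99²·5388823/25500 = 836.874

t(1,1)=2.997 V=836.874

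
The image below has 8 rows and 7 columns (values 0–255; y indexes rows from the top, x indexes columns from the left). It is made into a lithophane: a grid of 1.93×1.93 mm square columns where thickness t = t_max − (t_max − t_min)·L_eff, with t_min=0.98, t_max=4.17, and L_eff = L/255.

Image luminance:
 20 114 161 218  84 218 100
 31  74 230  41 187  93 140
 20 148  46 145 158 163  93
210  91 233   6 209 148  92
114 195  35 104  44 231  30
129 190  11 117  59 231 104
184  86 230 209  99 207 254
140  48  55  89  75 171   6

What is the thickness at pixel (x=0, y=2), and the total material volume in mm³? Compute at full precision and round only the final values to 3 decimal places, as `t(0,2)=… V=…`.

span = t_max - t_min = 4.17 - 0.98 = 3.190
L(0,2) = 20, L_eff = 20/255 = 0.078431
t(0,2) = 4.17 - 3.190·0.078431 = 3.920
Σt over all 8·7 pixels = 187364/1275 ≈ 146.9521569
V = pitch²·Σt = 1.93²·187364/1275 = 547.382

t(0,2)=3.920 V=547.382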